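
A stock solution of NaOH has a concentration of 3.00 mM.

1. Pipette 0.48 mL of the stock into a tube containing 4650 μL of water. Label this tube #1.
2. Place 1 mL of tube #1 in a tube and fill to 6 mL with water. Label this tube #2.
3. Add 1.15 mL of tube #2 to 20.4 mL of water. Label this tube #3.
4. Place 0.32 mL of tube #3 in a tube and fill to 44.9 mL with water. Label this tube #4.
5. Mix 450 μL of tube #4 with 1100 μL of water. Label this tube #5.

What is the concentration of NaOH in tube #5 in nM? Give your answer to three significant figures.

Step 1: 0.48 mL + 4650 μL = 5.13 mL total → factor 5.13/0.48 = 10.688
Step 2: 1 mL brought to 6 mL → factor 6/1 = 6
Step 3: 1.15 mL + 20.4 mL = 21.55 mL total → factor 21.55/1.15 = 18.739
Step 4: 0.32 mL brought to 44.9 mL → factor 44.9/0.32 = 140.31
Step 5: 450 μL + 1100 μL = 1550 μL total → factor 1550/450 = 3.4444
Dilution factor through tube #5 = 10.688 × 6 × 18.739 × 140.31 × 3.4444 = 5.8075 × 10^5
[tube #5] = 3.00 mM / 5.8075 × 10^5 = 5.166 × 10^-6 mM = 5.17 nM

5.17 nM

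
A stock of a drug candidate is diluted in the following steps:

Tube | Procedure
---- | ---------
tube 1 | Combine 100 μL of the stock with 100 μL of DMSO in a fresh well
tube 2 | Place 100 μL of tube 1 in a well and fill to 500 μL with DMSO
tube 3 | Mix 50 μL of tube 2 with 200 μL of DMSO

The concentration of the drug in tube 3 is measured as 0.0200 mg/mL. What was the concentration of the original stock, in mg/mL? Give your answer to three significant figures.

Step 1: 100 μL + 100 μL = 200 μL total → factor 200/100 = 2
Step 2: 100 μL brought to 500 μL → factor 500/100 = 5
Step 3: 50 μL + 200 μL = 250 μL total → factor 250/50 = 5
Overall dilution factor = 2 × 5 × 5 = 50
Stock = 0.0200 mg/mL × 50 = 1.00 mg/mL

1.00 mg/mL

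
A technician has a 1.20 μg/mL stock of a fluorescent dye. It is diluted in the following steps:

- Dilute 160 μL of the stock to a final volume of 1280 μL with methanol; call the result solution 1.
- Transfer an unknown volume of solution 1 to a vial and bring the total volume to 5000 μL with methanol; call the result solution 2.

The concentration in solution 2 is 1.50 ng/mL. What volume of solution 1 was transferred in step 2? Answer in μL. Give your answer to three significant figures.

Step 1: 160 μL brought to 1280 μL → factor 1280/160 = 8
Step 2: v brought to 5000 μL → factor = 5000 μL/v
Product of known-step factors = 8
Overall factor = 1.20 μg/mL / (1.50 ng/mL) = 800
Step-2 factor = 800 / 8 = 100
v = 5000 μL / 100 = 50.0 μL

50.0 μL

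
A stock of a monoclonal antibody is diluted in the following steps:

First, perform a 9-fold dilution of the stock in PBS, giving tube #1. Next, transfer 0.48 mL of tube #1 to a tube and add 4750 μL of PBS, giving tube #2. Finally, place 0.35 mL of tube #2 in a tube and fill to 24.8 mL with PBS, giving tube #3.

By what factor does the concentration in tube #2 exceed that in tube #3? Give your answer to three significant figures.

70.9

Step 1: 9-fold → factor 9
Step 2: 0.48 mL + 4750 μL = 5.23 mL total → factor 5.23/0.48 = 10.896
Step 3: 0.35 mL brought to 24.8 mL → factor 24.8/0.35 = 70.857
Dilution factor to tube #2 = 98.062; to tube #3 = 6948.4
[tube #2]/[tube #3] = (factor to tube #3)/(factor to tube #2) = 6948.4/98.062 = 70.9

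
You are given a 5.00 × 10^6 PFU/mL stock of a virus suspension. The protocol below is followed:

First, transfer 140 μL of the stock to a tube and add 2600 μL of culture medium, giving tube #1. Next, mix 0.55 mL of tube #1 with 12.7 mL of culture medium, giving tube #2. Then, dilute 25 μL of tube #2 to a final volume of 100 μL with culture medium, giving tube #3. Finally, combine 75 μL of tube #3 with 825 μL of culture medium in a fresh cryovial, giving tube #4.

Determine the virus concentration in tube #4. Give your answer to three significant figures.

221 PFU/mL

Step 1: 140 μL + 2600 μL = 2740 μL total → factor 2740/140 = 19.571
Step 2: 0.55 mL + 12.7 mL = 13.25 mL total → factor 13.25/0.55 = 24.091
Step 3: 25 μL brought to 100 μL → factor 100/25 = 4
Step 4: 75 μL + 825 μL = 900 μL total → factor 900/75 = 12
Overall dilution factor = 19.571 × 24.091 × 4 × 12 = 22632
Final = 5.00 × 10^6 PFU/mL / 22632 = 221 PFU/mL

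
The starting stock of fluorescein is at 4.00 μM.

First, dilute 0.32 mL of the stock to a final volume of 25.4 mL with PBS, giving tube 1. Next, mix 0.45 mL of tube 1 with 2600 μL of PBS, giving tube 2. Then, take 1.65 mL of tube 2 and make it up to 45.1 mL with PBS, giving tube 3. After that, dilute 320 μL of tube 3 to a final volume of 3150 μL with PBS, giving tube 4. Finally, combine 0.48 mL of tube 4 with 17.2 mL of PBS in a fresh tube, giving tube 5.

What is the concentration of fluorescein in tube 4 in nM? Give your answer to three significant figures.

Step 1: 0.32 mL brought to 25.4 mL → factor 25.4/0.32 = 79.375
Step 2: 0.45 mL + 2600 μL = 3.05 mL total → factor 3.05/0.45 = 6.7778
Step 3: 1.65 mL brought to 45.1 mL → factor 45.1/1.65 = 27.333
Step 4: 320 μL brought to 3150 μL → factor 3150/320 = 9.8438
Dilution factor through tube 4 = 79.375 × 6.7778 × 27.333 × 9.8438 = 1.4475 × 10^5
[tube 4] = 4.00 μM / 1.4475 × 10^5 = 2.763 × 10^-5 μM = 0.0276 nM

0.0276 nM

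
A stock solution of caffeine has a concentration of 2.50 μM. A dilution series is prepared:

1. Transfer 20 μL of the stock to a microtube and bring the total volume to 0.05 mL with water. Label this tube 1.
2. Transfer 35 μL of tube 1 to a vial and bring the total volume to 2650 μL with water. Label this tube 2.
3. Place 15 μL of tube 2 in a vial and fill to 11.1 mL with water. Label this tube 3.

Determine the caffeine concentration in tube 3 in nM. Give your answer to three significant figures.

Step 1: 20 μL brought to 0.05 mL → factor 50/20 = 2.5
Step 2: 35 μL brought to 2650 μL → factor 2650/35 = 75.714
Step 3: 15 μL brought to 11.1 mL → factor 11100/15 = 740
Overall dilution factor = 2.5 × 75.714 × 740 = 1.4007 × 10^5
Final = 2.50 μM / 1.4007 × 10^5 = 1.785 × 10^-5 μM = 0.0178 nM

0.0178 nM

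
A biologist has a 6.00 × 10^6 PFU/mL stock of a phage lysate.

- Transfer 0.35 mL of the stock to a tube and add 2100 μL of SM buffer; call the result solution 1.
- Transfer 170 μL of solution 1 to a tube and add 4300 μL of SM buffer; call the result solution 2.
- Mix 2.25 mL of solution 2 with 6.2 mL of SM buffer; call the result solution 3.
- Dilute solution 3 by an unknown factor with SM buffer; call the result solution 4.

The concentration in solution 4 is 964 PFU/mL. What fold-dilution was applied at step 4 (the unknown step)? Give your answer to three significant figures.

9.00-fold

Step 1: 0.35 mL + 2100 μL = 2.45 mL total → factor 2.45/0.35 = 7
Step 2: 170 μL + 4300 μL = 4470 μL total → factor 4470/170 = 26.294
Step 3: 2.25 mL + 6.2 mL = 8.45 mL total → factor 8.45/2.25 = 3.7556
Step 4: unknown factor x
Product of known-step factors = 691.24
Overall factor = 6.00 × 10^6 PFU/mL / (964 PFU/mL) = 6224.1
x = 6224.1 / 691.24 = 9.00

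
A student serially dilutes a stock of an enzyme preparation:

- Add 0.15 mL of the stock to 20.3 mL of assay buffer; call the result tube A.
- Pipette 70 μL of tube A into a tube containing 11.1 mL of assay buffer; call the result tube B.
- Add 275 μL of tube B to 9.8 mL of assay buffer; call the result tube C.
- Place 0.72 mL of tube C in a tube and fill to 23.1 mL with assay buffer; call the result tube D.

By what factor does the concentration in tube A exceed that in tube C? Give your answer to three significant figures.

5.85 × 10^3

Step 1: 0.15 mL + 20.3 mL = 20.45 mL total → factor 20.45/0.15 = 136.33
Step 2: 70 μL + 11.1 mL = 11170 μL total → factor 11170/70 = 159.57
Step 3: 275 μL + 9.8 mL = 10075 μL total → factor 10075/275 = 36.636
Dilution factor to tube A = 136.33; to tube C = 7.9702 × 10^5
[tube A]/[tube C] = (factor to tube C)/(factor to tube A) = 7.9702 × 10^5/136.33 = 5.85 × 10^3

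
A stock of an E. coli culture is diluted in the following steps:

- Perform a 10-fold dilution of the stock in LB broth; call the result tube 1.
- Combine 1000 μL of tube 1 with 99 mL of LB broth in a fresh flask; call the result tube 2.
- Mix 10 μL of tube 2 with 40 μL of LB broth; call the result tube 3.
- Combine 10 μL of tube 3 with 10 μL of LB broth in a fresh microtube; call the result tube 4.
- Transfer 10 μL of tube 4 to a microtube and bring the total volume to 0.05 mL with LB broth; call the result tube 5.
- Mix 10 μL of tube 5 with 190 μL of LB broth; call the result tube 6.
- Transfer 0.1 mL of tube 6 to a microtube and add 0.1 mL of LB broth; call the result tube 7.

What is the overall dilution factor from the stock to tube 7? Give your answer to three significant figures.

2.00 × 10^6

Step 1: 10-fold → factor 10
Step 2: 1000 μL + 99 mL = 1 × 10^5 μL total → factor 1 × 10^5/1000 = 100
Step 3: 10 μL + 40 μL = 50 μL total → factor 50/10 = 5
Step 4: 10 μL + 10 μL = 20 μL total → factor 20/10 = 2
Step 5: 10 μL brought to 0.05 mL → factor 50/10 = 5
Step 6: 10 μL + 190 μL = 200 μL total → factor 200/10 = 20
Step 7: 0.1 mL + 0.1 mL = 0.2 mL total → factor 0.2/0.1 = 2
Overall dilution factor = 10 × 100 × 5 × 2 × 5 × 20 × 2 = 2 × 10^6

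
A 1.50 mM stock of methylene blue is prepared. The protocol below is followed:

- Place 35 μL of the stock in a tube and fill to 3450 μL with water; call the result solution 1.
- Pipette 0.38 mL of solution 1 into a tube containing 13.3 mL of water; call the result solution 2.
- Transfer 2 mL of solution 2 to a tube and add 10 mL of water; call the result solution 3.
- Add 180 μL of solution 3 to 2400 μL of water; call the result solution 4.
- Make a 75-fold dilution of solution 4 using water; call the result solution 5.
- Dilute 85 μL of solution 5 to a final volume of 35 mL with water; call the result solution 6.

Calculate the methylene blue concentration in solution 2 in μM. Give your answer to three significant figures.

Step 1: 35 μL brought to 3450 μL → factor 3450/35 = 98.571
Step 2: 0.38 mL + 13.3 mL = 13.68 mL total → factor 13.68/0.38 = 36
Dilution factor through solution 2 = 98.571 × 36 = 3548.6
[solution 2] = 1.50 mM / 3548.6 = 0.0004227 mM = 0.423 μM

0.423 μM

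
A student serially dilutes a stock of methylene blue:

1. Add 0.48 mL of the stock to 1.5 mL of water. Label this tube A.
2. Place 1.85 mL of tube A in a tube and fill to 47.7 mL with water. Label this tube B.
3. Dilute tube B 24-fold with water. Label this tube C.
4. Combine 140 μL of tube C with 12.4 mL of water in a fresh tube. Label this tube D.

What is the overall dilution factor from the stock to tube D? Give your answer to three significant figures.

2.29 × 10^5

Step 1: 0.48 mL + 1.5 mL = 1.98 mL total → factor 1.98/0.48 = 4.125
Step 2: 1.85 mL brought to 47.7 mL → factor 47.7/1.85 = 25.784
Step 3: 24-fold → factor 24
Step 4: 140 μL + 12.4 mL = 12540 μL total → factor 12540/140 = 89.571
Overall dilution factor = 4.125 × 25.784 × 24 × 89.571 = 2.2864 × 10^5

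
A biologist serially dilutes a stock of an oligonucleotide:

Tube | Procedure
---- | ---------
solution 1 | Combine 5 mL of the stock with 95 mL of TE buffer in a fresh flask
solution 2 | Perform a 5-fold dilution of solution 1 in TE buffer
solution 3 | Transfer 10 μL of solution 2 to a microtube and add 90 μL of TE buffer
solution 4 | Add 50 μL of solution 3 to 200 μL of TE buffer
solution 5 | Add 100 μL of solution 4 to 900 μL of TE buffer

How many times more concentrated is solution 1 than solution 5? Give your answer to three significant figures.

Step 1: 5 mL + 95 mL = 100 mL total → factor 100/5 = 20
Step 2: 5-fold → factor 5
Step 3: 10 μL + 90 μL = 100 μL total → factor 100/10 = 10
Step 4: 50 μL + 200 μL = 250 μL total → factor 250/50 = 5
Step 5: 100 μL + 900 μL = 1000 μL total → factor 1000/100 = 10
Dilution factor to solution 1 = 20; to solution 5 = 50000
[solution 1]/[solution 5] = (factor to solution 5)/(factor to solution 1) = 50000/20 = 2.50 × 10^3

2.50 × 10^3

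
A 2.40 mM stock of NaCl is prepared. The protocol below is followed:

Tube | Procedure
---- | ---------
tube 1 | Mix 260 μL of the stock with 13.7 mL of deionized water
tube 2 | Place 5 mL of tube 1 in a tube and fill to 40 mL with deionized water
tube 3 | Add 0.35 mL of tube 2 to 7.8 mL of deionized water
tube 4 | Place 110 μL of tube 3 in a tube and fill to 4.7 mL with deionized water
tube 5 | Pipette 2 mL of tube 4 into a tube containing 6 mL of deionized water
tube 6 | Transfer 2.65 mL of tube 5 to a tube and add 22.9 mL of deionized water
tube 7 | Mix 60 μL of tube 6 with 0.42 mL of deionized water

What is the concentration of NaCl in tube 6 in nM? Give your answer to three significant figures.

0.146 nM

Step 1: 260 μL + 13.7 mL = 13960 μL total → factor 13960/260 = 53.692
Step 2: 5 mL brought to 40 mL → factor 40/5 = 8
Step 3: 0.35 mL + 7.8 mL = 8.15 mL total → factor 8.15/0.35 = 23.286
Step 4: 110 μL brought to 4.7 mL → factor 4700/110 = 42.727
Step 5: 2 mL + 6 mL = 8 mL total → factor 8/2 = 4
Step 6: 2.65 mL + 22.9 mL = 25.55 mL total → factor 25.55/2.65 = 9.6415
Dilution factor through tube 6 = 53.692 × 8 × 23.286 × 42.727 × 4 × 9.6415 = 1.6482 × 10^7
[tube 6] = 2.40 mM / 1.6482 × 10^7 = 1.456 × 10^-7 mM = 0.146 nM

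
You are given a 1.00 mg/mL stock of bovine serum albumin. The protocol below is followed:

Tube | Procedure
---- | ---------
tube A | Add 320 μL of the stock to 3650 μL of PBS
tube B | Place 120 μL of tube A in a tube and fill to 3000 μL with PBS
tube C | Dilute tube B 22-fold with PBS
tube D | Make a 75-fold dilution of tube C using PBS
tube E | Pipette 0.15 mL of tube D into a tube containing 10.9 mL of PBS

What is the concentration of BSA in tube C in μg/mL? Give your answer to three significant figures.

Step 1: 320 μL + 3650 μL = 3970 μL total → factor 3970/320 = 12.406
Step 2: 120 μL brought to 3000 μL → factor 3000/120 = 25
Step 3: 22-fold → factor 22
Dilution factor through tube C = 12.406 × 25 × 22 = 6823.4
[tube C] = 1.00 mg/mL / 6823.4 = 0.0001466 mg/mL = 0.147 μg/mL

0.147 μg/mL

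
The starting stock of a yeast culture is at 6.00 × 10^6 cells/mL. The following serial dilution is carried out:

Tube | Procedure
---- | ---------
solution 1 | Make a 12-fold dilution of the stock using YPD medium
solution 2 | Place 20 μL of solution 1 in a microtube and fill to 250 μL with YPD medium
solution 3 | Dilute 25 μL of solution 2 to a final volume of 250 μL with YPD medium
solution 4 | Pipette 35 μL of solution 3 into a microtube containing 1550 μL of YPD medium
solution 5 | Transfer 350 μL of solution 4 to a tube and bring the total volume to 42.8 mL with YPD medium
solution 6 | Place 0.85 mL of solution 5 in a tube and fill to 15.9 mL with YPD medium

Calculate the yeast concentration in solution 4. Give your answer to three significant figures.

88.3 cells/mL

Step 1: 12-fold → factor 12
Step 2: 20 μL brought to 250 μL → factor 250/20 = 12.5
Step 3: 25 μL brought to 250 μL → factor 250/25 = 10
Step 4: 35 μL + 1550 μL = 1585 μL total → factor 1585/35 = 45.286
Dilution factor through solution 4 = 12 × 12.5 × 10 × 45.286 = 67929
[solution 4] = 6.00 × 10^6 cells/mL / 67929 = 88.3 cells/mL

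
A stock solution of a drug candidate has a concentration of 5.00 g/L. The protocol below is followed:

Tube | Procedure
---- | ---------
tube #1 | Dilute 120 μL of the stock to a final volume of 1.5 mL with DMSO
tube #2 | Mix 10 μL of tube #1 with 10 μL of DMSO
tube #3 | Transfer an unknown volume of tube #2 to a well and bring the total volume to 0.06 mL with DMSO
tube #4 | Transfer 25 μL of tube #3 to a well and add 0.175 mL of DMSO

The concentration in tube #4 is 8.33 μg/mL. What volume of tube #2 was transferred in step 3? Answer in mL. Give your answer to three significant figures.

0.0200 mL

Step 1: 120 μL brought to 1.5 mL → factor 1500/120 = 12.5
Step 2: 10 μL + 10 μL = 20 μL total → factor 20/10 = 2
Step 3: v brought to 0.06 mL → factor = 0.06 mL/v
Step 4: 25 μL + 0.175 mL = 200 μL total → factor 200/25 = 8
Product of known-step factors = 200
Overall factor = 5.00 g/L / (8.33 μg/mL) = 600.24
Step-3 factor = 600.24 / 200 = 3.0012
v = 0.06 mL / 3.0012 = 0.0200 mL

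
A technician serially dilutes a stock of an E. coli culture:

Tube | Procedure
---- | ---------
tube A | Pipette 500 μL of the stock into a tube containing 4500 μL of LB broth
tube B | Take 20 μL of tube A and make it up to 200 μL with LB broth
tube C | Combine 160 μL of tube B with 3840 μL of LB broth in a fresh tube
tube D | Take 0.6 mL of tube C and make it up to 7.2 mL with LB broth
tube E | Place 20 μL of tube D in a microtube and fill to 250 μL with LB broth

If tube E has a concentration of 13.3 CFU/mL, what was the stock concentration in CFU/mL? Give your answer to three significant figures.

Step 1: 500 μL + 4500 μL = 5000 μL total → factor 5000/500 = 10
Step 2: 20 μL brought to 200 μL → factor 200/20 = 10
Step 3: 160 μL + 3840 μL = 4000 μL total → factor 4000/160 = 25
Step 4: 0.6 mL brought to 7.2 mL → factor 7.2/0.6 = 12
Step 5: 20 μL brought to 250 μL → factor 250/20 = 12.5
Overall dilution factor = 10 × 10 × 25 × 12 × 12.5 = 3.75 × 10^5
Stock = 13.3 CFU/mL × 3.75 × 10^5 = 4.99 × 10^6 CFU/mL

4.99 × 10^6 CFU/mL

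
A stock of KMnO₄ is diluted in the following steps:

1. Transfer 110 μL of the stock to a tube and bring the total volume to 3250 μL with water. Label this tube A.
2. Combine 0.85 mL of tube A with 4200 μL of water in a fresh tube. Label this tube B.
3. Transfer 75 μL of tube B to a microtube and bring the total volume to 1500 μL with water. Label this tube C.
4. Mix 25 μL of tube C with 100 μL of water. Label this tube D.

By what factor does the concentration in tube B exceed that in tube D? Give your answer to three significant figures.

Step 1: 110 μL brought to 3250 μL → factor 3250/110 = 29.545
Step 2: 0.85 mL + 4200 μL = 5.05 mL total → factor 5.05/0.85 = 5.9412
Step 3: 75 μL brought to 1500 μL → factor 1500/75 = 20
Step 4: 25 μL + 100 μL = 125 μL total → factor 125/25 = 5
Dilution factor to tube B = 175.53; to tube D = 17553
[tube B]/[tube D] = (factor to tube D)/(factor to tube B) = 17553/175.53 = 100

100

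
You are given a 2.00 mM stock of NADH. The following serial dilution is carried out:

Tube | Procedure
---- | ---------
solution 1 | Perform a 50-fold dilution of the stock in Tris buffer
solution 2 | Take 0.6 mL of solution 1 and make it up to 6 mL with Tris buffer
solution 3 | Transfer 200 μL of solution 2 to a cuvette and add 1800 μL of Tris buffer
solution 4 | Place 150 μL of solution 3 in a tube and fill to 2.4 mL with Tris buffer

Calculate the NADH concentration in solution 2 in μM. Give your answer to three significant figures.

4.00 μM

Step 1: 50-fold → factor 50
Step 2: 0.6 mL brought to 6 mL → factor 6/0.6 = 10
Dilution factor through solution 2 = 50 × 10 = 500
[solution 2] = 2.00 mM / 500 = 0.004000 mM = 4.00 μM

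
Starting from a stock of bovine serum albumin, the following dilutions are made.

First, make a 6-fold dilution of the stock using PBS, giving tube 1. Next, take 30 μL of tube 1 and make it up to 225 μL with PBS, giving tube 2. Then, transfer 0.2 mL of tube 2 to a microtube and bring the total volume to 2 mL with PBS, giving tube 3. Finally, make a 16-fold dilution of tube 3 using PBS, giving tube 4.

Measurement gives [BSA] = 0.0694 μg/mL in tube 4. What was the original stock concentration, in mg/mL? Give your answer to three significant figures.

Step 1: 6-fold → factor 6
Step 2: 30 μL brought to 225 μL → factor 225/30 = 7.5
Step 3: 0.2 mL brought to 2 mL → factor 2/0.2 = 10
Step 4: 16-fold → factor 16
Overall dilution factor = 6 × 7.5 × 10 × 16 = 7200
Stock = 0.0694 μg/mL × 7200 = 499.7 μg/mL = 0.500 mg/mL

0.500 mg/mL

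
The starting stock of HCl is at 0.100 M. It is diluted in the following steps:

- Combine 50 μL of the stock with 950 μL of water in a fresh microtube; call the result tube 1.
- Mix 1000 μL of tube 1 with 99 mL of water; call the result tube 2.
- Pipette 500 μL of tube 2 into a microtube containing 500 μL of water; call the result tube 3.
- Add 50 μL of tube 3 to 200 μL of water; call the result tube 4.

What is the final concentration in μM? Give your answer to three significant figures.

5.00 μM

Step 1: 50 μL + 950 μL = 1000 μL total → factor 1000/50 = 20
Step 2: 1000 μL + 99 mL = 1 × 10^5 μL total → factor 1 × 10^5/1000 = 100
Step 3: 500 μL + 500 μL = 1000 μL total → factor 1000/500 = 2
Step 4: 50 μL + 200 μL = 250 μL total → factor 250/50 = 5
Overall dilution factor = 20 × 100 × 2 × 5 = 20000
Final = 0.100 M / 20000 = 5.000 × 10^-6 M = 5.00 μM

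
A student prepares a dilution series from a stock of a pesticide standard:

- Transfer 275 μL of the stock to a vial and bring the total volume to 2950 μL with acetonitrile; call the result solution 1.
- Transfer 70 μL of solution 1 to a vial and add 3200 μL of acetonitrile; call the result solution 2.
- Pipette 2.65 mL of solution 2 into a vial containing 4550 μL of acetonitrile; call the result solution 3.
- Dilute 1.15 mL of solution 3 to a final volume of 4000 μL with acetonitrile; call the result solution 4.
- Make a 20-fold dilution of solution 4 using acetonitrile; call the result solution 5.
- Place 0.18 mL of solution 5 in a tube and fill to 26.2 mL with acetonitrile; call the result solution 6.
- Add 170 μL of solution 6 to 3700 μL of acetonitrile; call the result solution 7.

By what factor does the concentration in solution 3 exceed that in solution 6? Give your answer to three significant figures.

1.01 × 10^4

Step 1: 275 μL brought to 2950 μL → factor 2950/275 = 10.727
Step 2: 70 μL + 3200 μL = 3270 μL total → factor 3270/70 = 46.714
Step 3: 2.65 mL + 4550 μL = 7.2 mL total → factor 7.2/2.65 = 2.717
Step 4: 1.15 mL brought to 4000 μL → factor 4/1.15 = 3.4783
Step 5: 20-fold → factor 20
Step 6: 0.18 mL brought to 26.2 mL → factor 26.2/0.18 = 145.56
Dilution factor to solution 3 = 1361.5; to solution 6 = 1.3786 × 10^7
[solution 3]/[solution 6] = (factor to solution 6)/(factor to solution 3) = 1.3786 × 10^7/1361.5 = 1.01 × 10^4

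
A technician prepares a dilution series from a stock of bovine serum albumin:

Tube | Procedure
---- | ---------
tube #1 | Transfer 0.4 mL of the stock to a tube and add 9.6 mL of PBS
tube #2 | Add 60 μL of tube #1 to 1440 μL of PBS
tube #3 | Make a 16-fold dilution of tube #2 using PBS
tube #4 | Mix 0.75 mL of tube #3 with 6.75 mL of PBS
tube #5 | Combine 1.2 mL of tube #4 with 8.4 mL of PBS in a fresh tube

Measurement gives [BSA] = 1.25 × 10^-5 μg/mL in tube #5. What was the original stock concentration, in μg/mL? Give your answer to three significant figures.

Step 1: 0.4 mL + 9.6 mL = 10 mL total → factor 10/0.4 = 25
Step 2: 60 μL + 1440 μL = 1500 μL total → factor 1500/60 = 25
Step 3: 16-fold → factor 16
Step 4: 0.75 mL + 6.75 mL = 7.5 mL total → factor 7.5/0.75 = 10
Step 5: 1.2 mL + 8.4 mL = 9.6 mL total → factor 9.6/1.2 = 8
Overall dilution factor = 25 × 25 × 16 × 10 × 8 = 8 × 10^5
Stock = 1.25 × 10^-5 μg/mL × 8 × 10^5 = 10.0 μg/mL

10.0 μg/mL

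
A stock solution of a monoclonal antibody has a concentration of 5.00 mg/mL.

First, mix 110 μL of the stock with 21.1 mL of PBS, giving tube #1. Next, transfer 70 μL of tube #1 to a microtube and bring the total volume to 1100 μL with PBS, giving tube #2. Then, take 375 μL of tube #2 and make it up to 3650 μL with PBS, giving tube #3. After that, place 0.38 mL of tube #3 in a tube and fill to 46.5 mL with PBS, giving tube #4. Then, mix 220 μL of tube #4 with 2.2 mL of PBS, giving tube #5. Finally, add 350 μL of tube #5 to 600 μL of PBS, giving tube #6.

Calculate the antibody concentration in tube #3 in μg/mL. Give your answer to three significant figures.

Step 1: 110 μL + 21.1 mL = 21210 μL total → factor 21210/110 = 192.82
Step 2: 70 μL brought to 1100 μL → factor 1100/70 = 15.714
Step 3: 375 μL brought to 3650 μL → factor 3650/375 = 9.7333
Dilution factor through tube #3 = 192.82 × 15.714 × 9.7333 = 29492
[tube #3] = 5.00 mg/mL / 29492 = 0.0001695 mg/mL = 0.170 μg/mL

0.170 μg/mL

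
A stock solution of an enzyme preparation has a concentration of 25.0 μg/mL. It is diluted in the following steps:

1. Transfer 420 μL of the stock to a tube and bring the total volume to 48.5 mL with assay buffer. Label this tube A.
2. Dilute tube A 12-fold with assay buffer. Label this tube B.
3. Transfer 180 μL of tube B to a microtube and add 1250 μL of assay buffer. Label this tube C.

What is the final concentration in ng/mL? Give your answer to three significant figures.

2.27 ng/mL

Step 1: 420 μL brought to 48.5 mL → factor 48500/420 = 115.48
Step 2: 12-fold → factor 12
Step 3: 180 μL + 1250 μL = 1430 μL total → factor 1430/180 = 7.9444
Overall dilution factor = 115.48 × 12 × 7.9444 = 11009
Final = 25.0 μg/mL / 11009 = 0.002271 μg/mL = 2.27 ng/mL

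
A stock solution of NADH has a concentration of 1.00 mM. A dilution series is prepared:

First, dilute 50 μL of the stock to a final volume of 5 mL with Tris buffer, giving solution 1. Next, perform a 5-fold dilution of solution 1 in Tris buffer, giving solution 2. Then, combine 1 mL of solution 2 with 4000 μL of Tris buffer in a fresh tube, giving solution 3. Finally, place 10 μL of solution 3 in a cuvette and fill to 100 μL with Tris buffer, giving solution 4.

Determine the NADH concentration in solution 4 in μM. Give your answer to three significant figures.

0.0400 μM

Step 1: 50 μL brought to 5 mL → factor 5000/50 = 100
Step 2: 5-fold → factor 5
Step 3: 1 mL + 4000 μL = 5 mL total → factor 5/1 = 5
Step 4: 10 μL brought to 100 μL → factor 100/10 = 10
Overall dilution factor = 100 × 5 × 5 × 10 = 25000
Final = 1.00 mM / 25000 = 4.000 × 10^-5 mM = 0.0400 μM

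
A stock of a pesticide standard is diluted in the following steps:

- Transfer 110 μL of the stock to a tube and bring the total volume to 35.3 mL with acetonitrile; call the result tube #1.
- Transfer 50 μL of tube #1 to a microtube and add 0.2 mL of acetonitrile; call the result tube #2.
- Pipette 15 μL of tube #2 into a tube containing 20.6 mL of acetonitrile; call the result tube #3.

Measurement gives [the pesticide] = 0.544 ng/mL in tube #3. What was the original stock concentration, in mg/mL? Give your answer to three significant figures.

Step 1: 110 μL brought to 35.3 mL → factor 35300/110 = 320.91
Step 2: 50 μL + 0.2 mL = 250 μL total → factor 250/50 = 5
Step 3: 15 μL + 20.6 mL = 20615 μL total → factor 20615/15 = 1374.3
Overall dilution factor = 320.91 × 5 × 1374.3 = 2.2052 × 10^6
Stock = 0.544 ng/mL × 2.2052 × 10^6 = 1.200 × 10^6 ng/mL = 1.20 mg/mL

1.20 mg/mL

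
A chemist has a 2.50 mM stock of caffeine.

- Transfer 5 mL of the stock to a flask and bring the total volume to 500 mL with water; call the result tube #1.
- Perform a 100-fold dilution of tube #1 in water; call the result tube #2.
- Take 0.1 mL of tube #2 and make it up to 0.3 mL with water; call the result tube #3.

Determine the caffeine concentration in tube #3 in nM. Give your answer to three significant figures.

Step 1: 5 mL brought to 500 mL → factor 500/5 = 100
Step 2: 100-fold → factor 100
Step 3: 0.1 mL brought to 0.3 mL → factor 0.3/0.1 = 3
Overall dilution factor = 100 × 100 × 3 = 30000
Final = 2.50 mM / 30000 = 8.333 × 10^-5 mM = 83.3 nM

83.3 nM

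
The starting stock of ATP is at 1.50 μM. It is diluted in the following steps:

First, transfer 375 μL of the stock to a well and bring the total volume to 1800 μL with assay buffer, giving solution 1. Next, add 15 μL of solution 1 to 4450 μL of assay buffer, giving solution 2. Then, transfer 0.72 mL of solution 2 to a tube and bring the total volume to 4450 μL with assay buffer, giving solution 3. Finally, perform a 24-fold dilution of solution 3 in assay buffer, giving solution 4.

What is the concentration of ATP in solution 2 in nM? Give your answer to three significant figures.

1.05 nM

Step 1: 375 μL brought to 1800 μL → factor 1800/375 = 4.8
Step 2: 15 μL + 4450 μL = 4465 μL total → factor 4465/15 = 297.67
Dilution factor through solution 2 = 4.8 × 297.67 = 1428.8
[solution 2] = 1.50 μM / 1428.8 = 0.001050 μM = 1.05 nM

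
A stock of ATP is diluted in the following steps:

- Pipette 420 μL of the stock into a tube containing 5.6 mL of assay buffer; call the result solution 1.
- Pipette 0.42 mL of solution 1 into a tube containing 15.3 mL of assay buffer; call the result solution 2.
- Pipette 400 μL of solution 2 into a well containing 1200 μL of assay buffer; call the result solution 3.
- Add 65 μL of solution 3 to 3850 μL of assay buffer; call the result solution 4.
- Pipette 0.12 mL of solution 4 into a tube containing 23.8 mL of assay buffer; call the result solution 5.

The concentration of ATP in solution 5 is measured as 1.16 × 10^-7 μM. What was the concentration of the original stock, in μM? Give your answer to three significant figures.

Step 1: 420 μL + 5.6 mL = 6020 μL total → factor 6020/420 = 14.333
Step 2: 0.42 mL + 15.3 mL = 15.72 mL total → factor 15.72/0.42 = 37.429
Step 3: 400 μL + 1200 μL = 1600 μL total → factor 1600/400 = 4
Step 4: 65 μL + 3850 μL = 3915 μL total → factor 3915/65 = 60.231
Step 5: 0.12 mL + 23.8 mL = 23.92 mL total → factor 23.92/0.12 = 199.33
Overall dilution factor = 14.333 × 37.429 × 4 × 60.231 × 199.33 = 2.5764 × 10^7
Stock = 1.16 × 10^-7 μM × 2.5764 × 10^7 = 2.99 μM

2.99 μM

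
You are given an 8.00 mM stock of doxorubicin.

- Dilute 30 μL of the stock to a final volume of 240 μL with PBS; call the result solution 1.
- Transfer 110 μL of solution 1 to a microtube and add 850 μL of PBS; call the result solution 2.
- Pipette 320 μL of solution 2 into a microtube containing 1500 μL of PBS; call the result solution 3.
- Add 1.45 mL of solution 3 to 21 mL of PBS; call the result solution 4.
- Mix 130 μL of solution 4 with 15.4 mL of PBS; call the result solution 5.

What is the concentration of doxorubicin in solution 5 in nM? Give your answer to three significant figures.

Step 1: 30 μL brought to 240 μL → factor 240/30 = 8
Step 2: 110 μL + 850 μL = 960 μL total → factor 960/110 = 8.7273
Step 3: 320 μL + 1500 μL = 1820 μL total → factor 1820/320 = 5.6875
Step 4: 1.45 mL + 21 mL = 22.45 mL total → factor 22.45/1.45 = 15.483
Step 5: 130 μL + 15.4 mL = 15530 μL total → factor 15530/130 = 119.46
Overall dilution factor = 8 × 8.7273 × 5.6875 × 15.483 × 119.46 = 7.3446 × 10^5
Final = 8.00 mM / 7.3446 × 10^5 = 1.089 × 10^-5 mM = 10.9 nM

10.9 nM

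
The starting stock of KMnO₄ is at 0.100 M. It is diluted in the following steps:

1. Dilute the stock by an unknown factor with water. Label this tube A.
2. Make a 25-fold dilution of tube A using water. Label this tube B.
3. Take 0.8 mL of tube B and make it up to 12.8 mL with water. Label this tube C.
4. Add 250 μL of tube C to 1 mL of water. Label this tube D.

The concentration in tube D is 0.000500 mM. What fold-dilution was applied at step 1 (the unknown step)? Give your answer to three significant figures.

Step 1: unknown factor x
Step 2: 25-fold → factor 25
Step 3: 0.8 mL brought to 12.8 mL → factor 12.8/0.8 = 16
Step 4: 250 μL + 1 mL = 1250 μL total → factor 1250/250 = 5
Product of known-step factors = 2000
Overall factor = 0.100 M / (0.000500 mM) = 2 × 10^5
x = 2 × 10^5 / 2000 = 100

100-fold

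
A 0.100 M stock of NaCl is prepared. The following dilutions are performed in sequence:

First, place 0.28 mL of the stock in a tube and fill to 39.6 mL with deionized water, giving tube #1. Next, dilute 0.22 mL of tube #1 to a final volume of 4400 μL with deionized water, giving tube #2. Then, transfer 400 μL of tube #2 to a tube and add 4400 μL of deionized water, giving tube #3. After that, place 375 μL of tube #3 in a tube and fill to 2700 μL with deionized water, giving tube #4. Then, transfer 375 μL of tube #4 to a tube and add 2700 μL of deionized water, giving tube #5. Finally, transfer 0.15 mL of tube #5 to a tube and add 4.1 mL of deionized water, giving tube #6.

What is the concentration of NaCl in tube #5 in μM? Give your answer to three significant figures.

Step 1: 0.28 mL brought to 39.6 mL → factor 39.6/0.28 = 141.43
Step 2: 0.22 mL brought to 4400 μL → factor 4.4/0.22 = 20
Step 3: 400 μL + 4400 μL = 4800 μL total → factor 4800/400 = 12
Step 4: 375 μL brought to 2700 μL → factor 2700/375 = 7.2
Step 5: 375 μL + 2700 μL = 3075 μL total → factor 3075/375 = 8.2
Dilution factor through tube #5 = 141.43 × 20 × 12 × 7.2 × 8.2 = 2.004 × 10^6
[tube #5] = 0.100 M / 2.004 × 10^6 = 4.990 × 10^-8 M = 0.0499 μM

0.0499 μM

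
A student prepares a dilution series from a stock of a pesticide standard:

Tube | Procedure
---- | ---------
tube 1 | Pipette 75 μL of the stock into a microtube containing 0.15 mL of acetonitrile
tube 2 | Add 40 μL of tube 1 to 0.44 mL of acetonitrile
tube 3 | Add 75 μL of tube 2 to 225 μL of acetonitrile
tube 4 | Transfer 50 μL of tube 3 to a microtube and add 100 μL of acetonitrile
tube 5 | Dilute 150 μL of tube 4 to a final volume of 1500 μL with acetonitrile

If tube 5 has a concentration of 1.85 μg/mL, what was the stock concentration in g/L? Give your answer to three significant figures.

7.99 g/L

Step 1: 75 μL + 0.15 mL = 225 μL total → factor 225/75 = 3
Step 2: 40 μL + 0.44 mL = 480 μL total → factor 480/40 = 12
Step 3: 75 μL + 225 μL = 300 μL total → factor 300/75 = 4
Step 4: 50 μL + 100 μL = 150 μL total → factor 150/50 = 3
Step 5: 150 μL brought to 1500 μL → factor 1500/150 = 10
Overall dilution factor = 3 × 12 × 4 × 3 × 10 = 4320
Stock = 1.85 μg/mL × 4320 = 7992 μg/mL = 7.99 g/L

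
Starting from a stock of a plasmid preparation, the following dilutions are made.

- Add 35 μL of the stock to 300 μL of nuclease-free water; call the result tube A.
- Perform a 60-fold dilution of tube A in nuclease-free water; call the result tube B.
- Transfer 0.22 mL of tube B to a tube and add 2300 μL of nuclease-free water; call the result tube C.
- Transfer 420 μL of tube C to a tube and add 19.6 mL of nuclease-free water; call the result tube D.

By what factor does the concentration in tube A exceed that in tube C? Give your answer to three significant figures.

Step 1: 35 μL + 300 μL = 335 μL total → factor 335/35 = 9.5714
Step 2: 60-fold → factor 60
Step 3: 0.22 mL + 2300 μL = 2.52 mL total → factor 2.52/0.22 = 11.455
Dilution factor to tube A = 9.5714; to tube C = 6578.2
[tube A]/[tube C] = (factor to tube C)/(factor to tube A) = 6578.2/9.5714 = 687

687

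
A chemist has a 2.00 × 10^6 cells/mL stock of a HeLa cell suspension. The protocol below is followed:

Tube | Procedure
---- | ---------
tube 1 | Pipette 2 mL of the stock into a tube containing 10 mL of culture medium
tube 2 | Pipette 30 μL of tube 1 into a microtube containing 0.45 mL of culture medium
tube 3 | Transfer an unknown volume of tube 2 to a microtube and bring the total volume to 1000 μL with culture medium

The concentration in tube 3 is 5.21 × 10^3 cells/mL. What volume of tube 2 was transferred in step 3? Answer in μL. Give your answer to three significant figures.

Step 1: 2 mL + 10 mL = 12 mL total → factor 12/2 = 6
Step 2: 30 μL + 0.45 mL = 480 μL total → factor 480/30 = 16
Step 3: v brought to 1000 μL → factor = 1000 μL/v
Product of known-step factors = 96
Overall factor = 2.00 × 10^6 cells/mL / (5.21 × 10^3 cells/mL) = 383.88
Step-3 factor = 383.88 / 96 = 3.9987
v = 1000 μL / 3.9987 = 250 μL

250 μL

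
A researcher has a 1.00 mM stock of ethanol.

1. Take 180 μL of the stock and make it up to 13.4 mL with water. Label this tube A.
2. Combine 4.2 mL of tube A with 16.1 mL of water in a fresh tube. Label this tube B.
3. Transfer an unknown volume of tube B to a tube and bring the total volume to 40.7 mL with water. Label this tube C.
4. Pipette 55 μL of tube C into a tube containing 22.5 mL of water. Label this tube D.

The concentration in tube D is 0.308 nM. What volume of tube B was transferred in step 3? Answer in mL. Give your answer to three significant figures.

Step 1: 180 μL brought to 13.4 mL → factor 13400/180 = 74.444
Step 2: 4.2 mL + 16.1 mL = 20.3 mL total → factor 20.3/4.2 = 4.8333
Step 3: v brought to 40.7 mL → factor = 40.7 mL/v
Step 4: 55 μL + 22.5 mL = 22555 μL total → factor 22555/55 = 410.09
Product of known-step factors = 1.4756 × 10^5
Overall factor = 1.00 mM / (0.308 nM) = 3.2468 × 10^6
Step-3 factor = 3.2468 × 10^6 / 1.4756 × 10^5 = 22.003
v = 40.7 mL / 22.003 = 1.85 mL

1.85 mL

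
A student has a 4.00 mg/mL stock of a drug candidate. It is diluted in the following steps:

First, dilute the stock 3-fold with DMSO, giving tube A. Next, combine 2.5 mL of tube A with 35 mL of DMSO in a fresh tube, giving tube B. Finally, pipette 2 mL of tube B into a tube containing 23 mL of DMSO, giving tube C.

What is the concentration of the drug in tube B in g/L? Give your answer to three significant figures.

Step 1: 3-fold → factor 3
Step 2: 2.5 mL + 35 mL = 37.5 mL total → factor 37.5/2.5 = 15
Dilution factor through tube B = 3 × 15 = 45
[tube B] = 4.00 mg/mL / 45 = 0.08889 mg/mL = 0.0889 g/L

0.0889 g/L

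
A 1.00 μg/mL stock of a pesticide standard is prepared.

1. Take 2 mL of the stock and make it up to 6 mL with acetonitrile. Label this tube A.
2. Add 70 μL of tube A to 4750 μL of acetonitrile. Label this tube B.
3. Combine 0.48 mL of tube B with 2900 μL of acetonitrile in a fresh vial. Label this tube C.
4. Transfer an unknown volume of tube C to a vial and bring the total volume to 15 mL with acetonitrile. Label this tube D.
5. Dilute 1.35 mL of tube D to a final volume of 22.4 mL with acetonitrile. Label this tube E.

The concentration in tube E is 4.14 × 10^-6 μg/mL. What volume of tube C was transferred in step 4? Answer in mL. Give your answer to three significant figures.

1.50 mL

Step 1: 2 mL brought to 6 mL → factor 6/2 = 3
Step 2: 70 μL + 4750 μL = 4820 μL total → factor 4820/70 = 68.857
Step 3: 0.48 mL + 2900 μL = 3.38 mL total → factor 3.38/0.48 = 7.0417
Step 4: v brought to 15 mL → factor = 15 mL/v
Step 5: 1.35 mL brought to 22.4 mL → factor 22.4/1.35 = 16.593
Product of known-step factors = 24136
Overall factor = 1.00 μg/mL / (4.14 × 10^-6 μg/mL) = 2.4155 × 10^5
Step-4 factor = 2.4155 × 10^5 / 24136 = 10.008
v = 15 mL / 10.008 = 1.50 mL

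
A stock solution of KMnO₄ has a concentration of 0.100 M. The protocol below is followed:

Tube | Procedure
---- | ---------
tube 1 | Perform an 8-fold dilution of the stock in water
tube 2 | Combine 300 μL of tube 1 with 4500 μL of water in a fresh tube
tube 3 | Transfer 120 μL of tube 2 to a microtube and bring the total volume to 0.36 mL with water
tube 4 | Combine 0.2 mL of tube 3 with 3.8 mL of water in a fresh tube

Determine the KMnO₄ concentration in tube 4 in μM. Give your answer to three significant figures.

Step 1: 8-fold → factor 8
Step 2: 300 μL + 4500 μL = 4800 μL total → factor 4800/300 = 16
Step 3: 120 μL brought to 0.36 mL → factor 360/120 = 3
Step 4: 0.2 mL + 3.8 mL = 4 mL total → factor 4/0.2 = 20
Overall dilution factor = 8 × 16 × 3 × 20 = 7680
Final = 0.100 M / 7680 = 1.302 × 10^-5 M = 13.0 μM

13.0 μM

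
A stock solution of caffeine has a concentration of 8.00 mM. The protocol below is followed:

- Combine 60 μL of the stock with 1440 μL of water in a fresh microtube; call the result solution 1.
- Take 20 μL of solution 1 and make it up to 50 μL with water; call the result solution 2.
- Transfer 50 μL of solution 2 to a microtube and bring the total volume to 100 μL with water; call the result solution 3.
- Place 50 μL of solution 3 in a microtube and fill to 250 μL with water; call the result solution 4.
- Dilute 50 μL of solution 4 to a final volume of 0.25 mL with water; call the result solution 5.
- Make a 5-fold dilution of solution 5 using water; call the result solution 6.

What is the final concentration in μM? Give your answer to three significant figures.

0.512 μM

Step 1: 60 μL + 1440 μL = 1500 μL total → factor 1500/60 = 25
Step 2: 20 μL brought to 50 μL → factor 50/20 = 2.5
Step 3: 50 μL brought to 100 μL → factor 100/50 = 2
Step 4: 50 μL brought to 250 μL → factor 250/50 = 5
Step 5: 50 μL brought to 0.25 mL → factor 250/50 = 5
Step 6: 5-fold → factor 5
Overall dilution factor = 25 × 2.5 × 2 × 5 × 5 × 5 = 15625
Final = 8.00 mM / 15625 = 0.0005120 mM = 0.512 μM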